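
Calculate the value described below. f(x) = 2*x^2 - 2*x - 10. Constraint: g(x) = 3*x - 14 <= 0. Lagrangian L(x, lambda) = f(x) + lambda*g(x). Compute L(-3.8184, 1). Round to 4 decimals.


Step 1: Evaluate f(x).
f(-3.8184) = 2*(-3.8184)^2 - 2*(-3.8184) - 10 = 26.7972
Step 2: Evaluate g(x).
g(-3.8184) = 3*-3.8184 - 14 = -25.4552
Step 3: Compute Lagrangian.
L = 26.7972 + 1*-25.4552 = 1.342


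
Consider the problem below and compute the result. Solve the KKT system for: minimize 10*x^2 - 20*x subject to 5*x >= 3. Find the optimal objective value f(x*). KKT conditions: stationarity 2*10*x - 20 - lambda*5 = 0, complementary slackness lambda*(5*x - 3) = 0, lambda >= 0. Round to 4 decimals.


Step 1: Try lambda = 0 (constraint inactive).
Stationarity: 2*10*x - 20 = 0
x* = 20/(2*10) = 1.0
Check constraint: 5*1.0 = 5.0 >= 3 -- satisfied.
Step 2: Compute optimal value.
f(x*) = 10*1.0^2 - 20*1.0 = -10.0


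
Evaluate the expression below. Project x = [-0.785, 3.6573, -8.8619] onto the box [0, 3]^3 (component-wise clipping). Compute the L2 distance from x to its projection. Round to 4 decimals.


Project each component onto [0, 3].
clip(-0.785) = 0.0, clip(3.6573) = 3.0, clip(-8.8619) = 0.0
Projection = [0.0, 3.0, 0.0]
Squared diffs: [0.6162, 0.432, 78.5333]
Distance = sqrt(79.5815) = 8.9208


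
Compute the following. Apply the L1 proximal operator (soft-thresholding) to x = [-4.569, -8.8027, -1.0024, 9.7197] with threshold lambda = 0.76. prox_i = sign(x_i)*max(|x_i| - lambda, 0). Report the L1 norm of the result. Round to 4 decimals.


Soft-thresholding with lambda = 0.76:
prox(-4.569) = sign(-4.569)*max(|-4.569| - 0.76, 0) = -3.809
prox(-8.8027) = sign(-8.8027)*max(|-8.8027| - 0.76, 0) = -8.0427
prox(-1.0024) = sign(-1.0024)*max(|-1.0024| - 0.76, 0) = -0.2424
prox(9.7197) = sign(9.7197)*max(|9.7197| - 0.76, 0) = 8.9597
prox(x) = [-3.809, -8.0427, -0.2424, 8.9597]
||prox(x)||_1 = 3.809 + 8.0427 + 0.2424 + 8.9597 = 21.0538


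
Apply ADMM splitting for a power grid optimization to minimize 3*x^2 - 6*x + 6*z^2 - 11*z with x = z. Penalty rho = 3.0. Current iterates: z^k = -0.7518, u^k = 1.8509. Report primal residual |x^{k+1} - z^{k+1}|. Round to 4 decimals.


ADMM iteration with rho = 3.0, z^k = -0.7518, u^k = 1.8509
Step 1: x-update.
Minimize 3*x^2 - 6*x + (3.0/2)*(x + 0.7518 + 1.8509)^2
FOC: (2*3 + 3.0)*x = 6 + 3.0*(-0.7518 - 1.8509)
x^{k+1} = -0.2009
Step 2: z-update.
Minimize 6*z^2 - 11*z + (3.0/2)*(-0.2009 - z + 1.8509)^2
FOC: (2*6 + 3.0)*z = 11 + 3.0*(-0.2009 + 1.8509)
z^{k+1} = 1.0633
Step 3: u-update.
u^{k+1} = 1.8509 - 0.2009 - 1.0633 = 0.5867
Step 4: Primal residual = |-0.2009 - 1.0633| = 1.2642


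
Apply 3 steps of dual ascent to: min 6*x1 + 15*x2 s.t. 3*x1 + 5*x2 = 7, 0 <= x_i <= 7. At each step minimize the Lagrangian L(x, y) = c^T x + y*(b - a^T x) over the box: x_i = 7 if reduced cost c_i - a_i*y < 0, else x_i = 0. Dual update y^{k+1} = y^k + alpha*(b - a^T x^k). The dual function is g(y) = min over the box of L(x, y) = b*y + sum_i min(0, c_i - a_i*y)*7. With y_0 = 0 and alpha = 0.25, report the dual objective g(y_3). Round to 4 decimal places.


Dual ascent for LP: min 6*x1 + 15*x2, 3*x1 + 5*x2 = 7, 0 <= x_i <= 7
Step 1: y^k = 0.0, reduced costs: (6.0, 15.0)
  x^k = (0.0, 0.0), subgradient = b - a^T x = 7.0
  y^{k+1} = 0.0 + 0.25*7.0 = 1.75
Step 2: y^k = 1.75, reduced costs: (0.75, 6.25)
  x^k = (0.0, 0.0), subgradient = b - a^T x = 7.0
  y^{k+1} = 1.75 + 0.25*7.0 = 3.5
Step 3: y^k = 3.5, reduced costs: (-4.5, -2.5)
  x^k = (7.0, 7.0), subgradient = b - a^T x = -49.0
  y^{k+1} = 3.5 + 0.25*-49.0 = -8.75
Dual objective at y_3 = -8.75: reduced costs (32.25, 58.75), box minimizer x = (0.0, 0.0)
g(y_3) = b*y + (c1 - a1*y)*x1 + (c2 - a2*y)*x2 = 7*(-8.75) + 32.25*0.0 + 58.75*0.0 = -61.25 + 0.0 + 0.0 = -61.25


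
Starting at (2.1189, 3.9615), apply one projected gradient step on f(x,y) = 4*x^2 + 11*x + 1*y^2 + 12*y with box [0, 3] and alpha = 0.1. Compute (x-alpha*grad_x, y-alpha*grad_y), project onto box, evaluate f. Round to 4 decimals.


Step 1: Compute gradient at (2.1189, 3.9615).
grad_x = 2*4*2.1189 + 11 = 27.9512
grad_y = 2*1*3.9615 + 12 = 19.923
Step 2: Gradient step.
x_raw = 2.1189 - 0.1*27.9512 = -0.6762
y_raw = 3.9615 - 0.1*19.923 = 1.9692
Step 3: Project onto [0, 3].
x_proj = clip(-0.6762) = 0.0
y_proj = clip(1.9692) = 1.9692
Step 4: Evaluate f.
f(0.0, 1.9692) = 27.5081


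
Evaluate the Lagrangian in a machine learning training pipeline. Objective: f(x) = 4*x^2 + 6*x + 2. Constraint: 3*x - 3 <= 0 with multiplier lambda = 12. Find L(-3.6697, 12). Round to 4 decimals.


Step 1: Evaluate f(x).
f(-3.6697) = 4*(-3.6697)^2 + 6*(-3.6697) + 2 = 33.8486
Step 2: Evaluate g(x).
g(-3.6697) = 3*-3.6697 - 3 = -14.0091
Step 3: Compute Lagrangian.
L = 33.8486 + 12*-14.0091 = -134.2606


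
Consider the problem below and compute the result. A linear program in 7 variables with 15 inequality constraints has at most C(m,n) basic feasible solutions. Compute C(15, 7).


Each vertex corresponds to some choice of n active constraints out of m, so the number of vertices is at most C(m, n) = m! / (n!(m-n)!).
m = 15, n = 7
Numerator: 15 * 14 * 13 * 12 * 11 * 10 * 9
Denominator: 7! = 5040
C(15, 7) = 6435


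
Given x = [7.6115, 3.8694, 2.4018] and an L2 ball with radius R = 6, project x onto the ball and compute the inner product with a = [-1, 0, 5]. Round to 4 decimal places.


Step 1: Compute ||x|| (intermediates to 6 decimals).
||x|| = sqrt(7.6115^2 + 3.8694^2 + 2.4018^2) = 8.86994
Step 2: Project.
Since ||x|| > R, scale = R/||x|| = 6/8.86994 = 0.676442, proj(x) = scale * x
proj(x) = [5.148738, 2.617425, 1.624678]
Step 3: Dot product.
a^T * proj(x) = -1*5.148738 + 0*2.617425 + 5*1.624678 = 2.9747


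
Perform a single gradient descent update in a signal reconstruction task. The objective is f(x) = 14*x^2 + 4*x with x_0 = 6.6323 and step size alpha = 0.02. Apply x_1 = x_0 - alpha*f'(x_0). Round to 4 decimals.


We compute the gradient at x_0 and apply the update.
f'(x) = 28*x + 4
f'(6.6323) = 28*6.6323 + 4 = 189.7044
x_1 = 6.6323 - 0.02*189.7044 = 2.8382


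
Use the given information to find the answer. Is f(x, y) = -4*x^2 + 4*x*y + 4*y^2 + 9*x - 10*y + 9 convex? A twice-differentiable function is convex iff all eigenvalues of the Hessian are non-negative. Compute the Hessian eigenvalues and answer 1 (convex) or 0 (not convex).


The Hessian of f(x,y) = -4*x^2 + 4*x*y + 4*y^2 + 9*x - 10*y + 9 is:
H = [[-8, 4], [4, 8]]
Trace = -8 + 8 = 0
Determinant = -8*8 - (4)^2 = -80
Discriminant = (0)^2 - 4*-80 = 320.0
Eigenvalues: lambda_1 = -8.9443, lambda_2 = 8.9443
The function is not convex.

0


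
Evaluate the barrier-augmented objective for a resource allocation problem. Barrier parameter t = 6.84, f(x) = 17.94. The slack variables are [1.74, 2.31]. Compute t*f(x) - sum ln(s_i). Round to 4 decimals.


Step 1: Compute log-barrier.
ln values: [0.5539, 0.8372]
phi = -(0.5539 + 0.8372) = -1.3911
Step 2: Compute augmented objective.
t*f(x) = 6.84*17.94 = 122.7096
Total = 122.7096 - 1.3911 = 121.3185


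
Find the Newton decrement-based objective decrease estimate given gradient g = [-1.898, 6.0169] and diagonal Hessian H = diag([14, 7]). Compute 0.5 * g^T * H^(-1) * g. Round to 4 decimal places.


Step 1: H is diagonal, so H^(-1) * g = [-0.1356, 0.8596].
Step 2: g^T H^(-1) g = sum_i g_i^2 / H_ii
  = (-1.898)^2/14 + (6.0169)^2/7
  = 0.2573 + 5.1719 = 5.4292
Step 3: Objective decrease = 0.5 * g^T H^(-1) g = 2.7146


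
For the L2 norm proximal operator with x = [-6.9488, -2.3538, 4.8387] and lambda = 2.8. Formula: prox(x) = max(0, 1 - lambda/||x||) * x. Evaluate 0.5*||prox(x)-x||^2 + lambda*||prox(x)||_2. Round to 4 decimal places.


Step 1: Compute ||x||.
||x|| = 8.7886
Step 2: Compute scaling factor.
scale = max(0, 1 - 2.8/8.7886) = 0.6814
Step 3: prox(x) = [-4.7349, -1.6039, 3.2971]
||prox(x)|| = 5.9886
Step 4: Proximal objective.
0.5*||prox-x||^2 = 3.92
lambda*||prox|| = 16.7681
Total = 20.688


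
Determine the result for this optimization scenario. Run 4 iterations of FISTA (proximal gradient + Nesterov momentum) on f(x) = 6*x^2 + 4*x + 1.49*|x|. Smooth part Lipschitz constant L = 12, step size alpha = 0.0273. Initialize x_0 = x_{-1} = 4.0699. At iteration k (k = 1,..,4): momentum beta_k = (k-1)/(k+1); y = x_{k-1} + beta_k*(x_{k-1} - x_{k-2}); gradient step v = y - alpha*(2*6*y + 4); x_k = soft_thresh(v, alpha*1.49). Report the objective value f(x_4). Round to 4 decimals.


FISTA on f(x) = 6*x^2 + 4*x + 1.49*|x|
L = 12, alpha = 0.0273
Iteration 1: beta = 0.0, y = 4.0699 + 0.0*(4.0699 - 4.0699) = 4.0699
  grad(y) = 52.8388, v = y - alpha*grad = 2.6274
  prox(v) = soft_thresh(2.6274, 0.0407) = 2.5867
Iteration 2: beta = 0.3333, y = 2.5867 + 0.3333*(2.5867 - 4.0699) = 2.0923
  grad(y) = 29.108, v = y - alpha*grad = 1.2977
  prox(v) = soft_thresh(1.2977, 0.0407) = 1.257
Iteration 3: beta = 0.5, y = 1.257 + 0.5*(1.257 - 2.5867) = 0.5921
  grad(y) = 11.1058, v = y - alpha*grad = 0.289
  prox(v) = soft_thresh(0.289, 0.0407) = 0.2483
Iteration 4: beta = 0.6, y = 0.2483 + 0.6*(0.2483 - 1.257) = -0.357
  grad(y) = -0.2834, v = y - alpha*grad = -0.3492
  prox(v) = soft_thresh(-0.3492, 0.0407) = -0.3085
f(x_4) = 6*(-0.3085)^2 + 4*(-0.3085) + 1.49*|-0.3085| = -0.2033


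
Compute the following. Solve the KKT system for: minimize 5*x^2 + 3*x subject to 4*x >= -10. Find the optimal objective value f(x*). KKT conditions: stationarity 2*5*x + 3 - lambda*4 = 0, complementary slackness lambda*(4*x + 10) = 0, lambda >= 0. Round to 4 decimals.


Step 1: Try lambda = 0 (constraint inactive).
Stationarity: 2*5*x + 3 = 0
x* = -3/(2*5) = -0.3
Check constraint: 4*-0.3 = -1.2 >= -10 -- satisfied.
Step 2: Compute optimal value.
f(x*) = 5*(-0.3)^2 + 3*(-0.3) = -0.45


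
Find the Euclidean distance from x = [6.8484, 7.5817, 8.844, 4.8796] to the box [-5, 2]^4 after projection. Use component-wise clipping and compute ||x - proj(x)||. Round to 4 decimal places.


Project each component onto [-5, 2].
clip(6.8484) = 2.0, clip(7.5817) = 2.0, clip(8.844) = 2.0, clip(4.8796) = 2.0
Projection = [2.0, 2.0, 2.0, 2.0]
Squared diffs: [23.507, 31.1554, 46.8403, 8.2921]
Distance = sqrt(109.7948) = 10.4783


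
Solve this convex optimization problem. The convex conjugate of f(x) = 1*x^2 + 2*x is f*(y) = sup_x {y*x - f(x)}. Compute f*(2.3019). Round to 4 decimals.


f*(y) = sup_x {y*x - a*x^2 - b*x} = sup_x {(y-b)*x - a*x^2}
FOC: (y - b) - 2a*x = 0 => x* = (y - b)/(2a)
x* = (2.3019 - 2)/(2*1) = 0.151
f*(2.3019) = (y-b)^2/(4a) = (2.3019 - 2)^2/(4*1)
= 0.0911/4 = 0.0228


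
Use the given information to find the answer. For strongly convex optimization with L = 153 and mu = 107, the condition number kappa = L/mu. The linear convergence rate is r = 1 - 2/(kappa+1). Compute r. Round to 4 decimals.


Step 1: Compute the condition number.
kappa = L/mu = 153/107 = 1.4299
Step 2: Compute the convergence rate.
r = 1 - 2/(kappa + 1) = 1 - 2*mu/(L + mu) = (L - mu)/(L + mu) = 46/260 = 0.1769


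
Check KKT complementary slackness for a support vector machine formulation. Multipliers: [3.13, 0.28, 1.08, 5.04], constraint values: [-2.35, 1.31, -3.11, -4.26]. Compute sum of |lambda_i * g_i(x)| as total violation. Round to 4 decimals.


KKT complementary slackness check:
lambda_1 * g_1 = 3.13 * -2.35 = -7.3555
lambda_2 * g_2 = 0.28 * 1.31 = 0.3668
lambda_3 * g_3 = 1.08 * -3.11 = -3.3588
lambda_4 * g_4 = 5.04 * -4.26 = -21.4704
Total violation = 7.3555 + 0.3668 + 3.3588 + 21.4704 = 32.5515


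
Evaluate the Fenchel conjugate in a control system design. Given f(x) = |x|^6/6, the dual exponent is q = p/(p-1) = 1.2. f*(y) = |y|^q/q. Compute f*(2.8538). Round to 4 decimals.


The conjugate exponent q satisfies 1/p + 1/q = 1.
p = 6, so q = 6/(6 - 1) = 1.2
|y|^q = 2.8538^1.2 = 3.5197
f*(2.8538) = 3.5197 / 1.2 = 2.9331


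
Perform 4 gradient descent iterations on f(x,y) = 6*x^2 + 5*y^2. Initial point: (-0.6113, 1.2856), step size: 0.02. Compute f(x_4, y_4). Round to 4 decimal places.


Gradient descent on f(x,y) = 6*x^2 + 5*y^2.
Starting point: (-0.6113, 1.2856), alpha = 0.02
Step 1: grad_x = 2*6*-0.6113 = -7.3356, grad_y = 2*5*1.2856 = 12.856
  x_1 = -0.6113 - 0.02*-7.3356 = -0.4646
  y_1 = 1.2856 - 0.02*12.856 = 1.0285
Step 2: grad_x = 2*6*-0.4646 = -5.5751, grad_y = 2*5*1.0285 = 10.2848
  x_2 = -0.4646 - 0.02*-5.5751 = -0.3531
  y_2 = 1.0285 - 0.02*10.2848 = 0.8228
Step 3: grad_x = 2*6*-0.3531 = -4.237, grad_y = 2*5*0.8228 = 8.2278
  x_3 = -0.3531 - 0.02*-4.237 = -0.2683
  y_3 = 0.8228 - 0.02*8.2278 = 0.6582
Step 4: grad_x = 2*6*-0.2683 = -3.2202, grad_y = 2*5*0.6582 = 6.5823
  x_4 = -0.2683 - 0.02*-3.2202 = -0.2039
  y_4 = 0.6582 - 0.02*6.5823 = 0.5266
f(-0.2039, 0.5266) = 6*(-0.2039)^2 + 5*0.5266^2 = 1.636


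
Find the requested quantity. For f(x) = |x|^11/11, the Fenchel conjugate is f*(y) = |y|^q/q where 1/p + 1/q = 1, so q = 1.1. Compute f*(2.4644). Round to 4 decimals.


The conjugate exponent q satisfies 1/p + 1/q = 1.
p = 11, so q = 11/(11 - 1) = 1.1
|y|^q = 2.4644^1.1 = 2.697
f*(2.4644) = 2.697 / 1.1 = 2.4518


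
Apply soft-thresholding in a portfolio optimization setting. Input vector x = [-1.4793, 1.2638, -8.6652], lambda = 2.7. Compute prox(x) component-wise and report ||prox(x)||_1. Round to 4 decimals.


Soft-thresholding with lambda = 2.7:
prox(-1.4793) = sign(-1.4793)*max(|-1.4793| - 2.7, 0) = 0.0
prox(1.2638) = sign(1.2638)*max(|1.2638| - 2.7, 0) = 0.0
prox(-8.6652) = sign(-8.6652)*max(|-8.6652| - 2.7, 0) = -5.9652
prox(x) = [0.0, 0.0, -5.9652]
||prox(x)||_1 = 0.0 + 0.0 + 5.9652 = 5.9652


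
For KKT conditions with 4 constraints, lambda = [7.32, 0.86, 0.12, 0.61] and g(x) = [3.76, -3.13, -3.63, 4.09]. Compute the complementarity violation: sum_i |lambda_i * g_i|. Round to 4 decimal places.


KKT complementary slackness check:
lambda_1 * g_1 = 7.32 * 3.76 = 27.5232
lambda_2 * g_2 = 0.86 * -3.13 = -2.6918
lambda_3 * g_3 = 0.12 * -3.63 = -0.4356
lambda_4 * g_4 = 0.61 * 4.09 = 2.4949
Total violation = 27.5232 + 2.6918 + 0.4356 + 2.4949 = 33.1455


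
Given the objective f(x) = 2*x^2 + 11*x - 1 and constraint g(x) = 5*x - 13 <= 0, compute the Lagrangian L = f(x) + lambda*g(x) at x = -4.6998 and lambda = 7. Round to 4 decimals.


Step 1: Evaluate f(x).
f(-4.6998) = 2*(-4.6998)^2 + 11*(-4.6998) - 1 = -8.5216
Step 2: Evaluate g(x).
g(-4.6998) = 5*-4.6998 - 13 = -36.499
Step 3: Compute Lagrangian.
L = -8.5216 + 7*-36.499 = -264.0146


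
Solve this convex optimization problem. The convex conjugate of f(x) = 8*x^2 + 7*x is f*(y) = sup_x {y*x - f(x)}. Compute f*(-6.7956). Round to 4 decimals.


f*(y) = sup_x {y*x - a*x^2 - b*x} = sup_x {(y-b)*x - a*x^2}
FOC: (y - b) - 2a*x = 0 => x* = (y - b)/(2a)
x* = (-6.7956 - 7)/(2*8) = -0.8622
f*(-6.7956) = (y-b)^2/(4a) = (-6.7956 - 7)^2/(4*8)
= 190.3186/32 = 5.9475


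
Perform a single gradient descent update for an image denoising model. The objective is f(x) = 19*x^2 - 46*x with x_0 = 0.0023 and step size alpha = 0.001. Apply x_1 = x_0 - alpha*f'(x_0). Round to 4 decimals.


We compute the gradient at x_0 and apply the update.
f'(x) = 38*x - 46
f'(0.0023) = 38*0.0023 - 46 = -45.9126
x_1 = 0.0023 - 0.001*-45.9126 = 0.0482


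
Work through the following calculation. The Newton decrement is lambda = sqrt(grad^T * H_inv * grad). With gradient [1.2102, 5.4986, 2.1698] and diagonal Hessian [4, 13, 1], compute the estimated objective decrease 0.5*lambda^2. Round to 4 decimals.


Step 1: H is diagonal, so H^(-1) * g = [0.3026, 0.423, 2.1698].
Step 2: g^T H^(-1) g = sum_i g_i^2 / H_ii
  = (1.2102)^2/4 + (5.4986)^2/13 + (2.1698)^2/1
  = 0.3661 + 2.3257 + 4.708 = 7.3999
Step 3: Objective decrease = 0.5 * g^T H^(-1) g = 3.7


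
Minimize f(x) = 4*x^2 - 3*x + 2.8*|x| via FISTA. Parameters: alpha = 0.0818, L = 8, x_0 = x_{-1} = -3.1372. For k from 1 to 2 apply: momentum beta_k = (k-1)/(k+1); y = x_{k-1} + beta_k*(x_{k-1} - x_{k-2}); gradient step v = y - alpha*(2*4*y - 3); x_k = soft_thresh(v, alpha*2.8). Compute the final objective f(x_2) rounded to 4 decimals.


FISTA on f(x) = 4*x^2 - 3*x + 2.8*|x|
L = 8, alpha = 0.0818
Iteration 1: beta = 0.0, y = -3.1372 + 0.0*(-3.1372 + 3.1372) = -3.1372
  grad(y) = -28.0976, v = y - alpha*grad = -0.8388
  prox(v) = soft_thresh(-0.8388, 0.229) = -0.6098
Iteration 2: beta = 0.3333, y = -0.6098 + 0.3333*(-0.6098 + 3.1372) = 0.2327
  grad(y) = -1.1384, v = y - alpha*grad = 0.3258
  prox(v) = soft_thresh(0.3258, 0.229) = 0.0968
f(x_2) = 4*0.0968^2 - 3*0.0968 + 2.8*|0.0968| = 0.0181


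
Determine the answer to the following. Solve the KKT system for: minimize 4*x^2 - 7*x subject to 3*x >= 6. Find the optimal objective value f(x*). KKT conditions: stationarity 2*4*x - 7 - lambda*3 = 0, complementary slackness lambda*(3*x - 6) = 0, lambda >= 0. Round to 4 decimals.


Step 1: Try lambda = 0 (constraint inactive).
x_unc = 7/(2*4) = 0.875
Check: 3*0.875 = 2.625 < 6 -- violated!
Step 2: Constraint must be active: 3*x = 6
x* = 6/3 = 2.0
lambda = (2*4*2.0 - 7)/3 = 3.0
Step 3: Compute optimal value.
f(x*) = 4*2.0^2 - 7*2.0 = 2.0


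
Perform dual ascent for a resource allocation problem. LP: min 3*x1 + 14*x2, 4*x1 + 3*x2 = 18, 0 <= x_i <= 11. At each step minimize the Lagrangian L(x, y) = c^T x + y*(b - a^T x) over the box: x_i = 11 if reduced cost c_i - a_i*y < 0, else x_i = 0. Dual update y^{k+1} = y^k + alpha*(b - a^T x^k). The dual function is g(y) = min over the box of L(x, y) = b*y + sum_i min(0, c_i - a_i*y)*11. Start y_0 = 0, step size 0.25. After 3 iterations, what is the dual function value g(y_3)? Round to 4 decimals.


Dual ascent for LP: min 3*x1 + 14*x2, 4*x1 + 3*x2 = 18, 0 <= x_i <= 11
Step 1: y^k = 0.0, reduced costs: (3.0, 14.0)
  x^k = (0.0, 0.0), subgradient = b - a^T x = 18.0
  y^{k+1} = 0.0 + 0.25*18.0 = 4.5
Step 2: y^k = 4.5, reduced costs: (-15.0, 0.5)
  x^k = (11.0, 0.0), subgradient = b - a^T x = -26.0
  y^{k+1} = 4.5 + 0.25*-26.0 = -2.0
Step 3: y^k = -2.0, reduced costs: (11.0, 20.0)
  x^k = (0.0, 0.0), subgradient = b - a^T x = 18.0
  y^{k+1} = -2.0 + 0.25*18.0 = 2.5
Dual objective at y_3 = 2.5: reduced costs (-7.0, 6.5), box minimizer x = (11.0, 0.0)
g(y_3) = b*y + (c1 - a1*y)*x1 + (c2 - a2*y)*x2 = 18*2.5 + (-7.0)*11.0 + 6.5*0.0 = 45.0 - 77.0 + 0.0 = -32.0


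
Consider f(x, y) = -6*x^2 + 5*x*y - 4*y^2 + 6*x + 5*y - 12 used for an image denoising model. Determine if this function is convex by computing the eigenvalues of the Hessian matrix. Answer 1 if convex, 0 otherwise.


The Hessian of f(x,y) = -6*x^2 + 5*x*y - 4*y^2 + 6*x + 5*y - 12 is:
H = [[-12, 5], [5, -8]]
Trace = -12 - 8 = -20
Determinant = -12*-8 - (5)^2 = 71
Discriminant = (-20)^2 - 4*71 = 116.0
Eigenvalues: lambda_1 = -15.3852, lambda_2 = -4.6148
The function is not convex.

0


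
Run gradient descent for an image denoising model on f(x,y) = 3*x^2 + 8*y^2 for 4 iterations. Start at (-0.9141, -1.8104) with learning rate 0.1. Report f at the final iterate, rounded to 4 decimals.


Gradient descent on f(x,y) = 3*x^2 + 8*y^2.
Starting point: (-0.9141, -1.8104), alpha = 0.1
Step 1: grad_x = 2*3*-0.9141 = -5.4846, grad_y = 2*8*-1.8104 = -28.9664
  x_1 = -0.9141 - 0.1*-5.4846 = -0.3656
  y_1 = -1.8104 - 0.1*-28.9664 = 1.0862
Step 2: grad_x = 2*3*-0.3656 = -2.1938, grad_y = 2*8*1.0862 = 17.3798
  x_2 = -0.3656 - 0.1*-2.1938 = -0.1463
  y_2 = 1.0862 - 0.1*17.3798 = -0.6517
Step 3: grad_x = 2*3*-0.1463 = -0.8775, grad_y = 2*8*-0.6517 = -10.4279
  x_3 = -0.1463 - 0.1*-0.8775 = -0.0585
  y_3 = -0.6517 - 0.1*-10.4279 = 0.391
Step 4: grad_x = 2*3*-0.0585 = -0.351, grad_y = 2*8*0.391 = 6.2567
  x_4 = -0.0585 - 0.1*-0.351 = -0.0234
  y_4 = 0.391 - 0.1*6.2567 = -0.2346
f(-0.0234, -0.2346) = 3*(-0.0234)^2 + 8*(-0.2346)^2 = 0.442


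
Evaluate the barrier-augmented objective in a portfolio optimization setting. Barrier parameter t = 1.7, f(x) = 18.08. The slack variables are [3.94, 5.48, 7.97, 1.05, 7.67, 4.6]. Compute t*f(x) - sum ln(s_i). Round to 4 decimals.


Step 1: Compute log-barrier.
ln values: [1.3712, 1.7011, 2.0757, 0.0488, 2.0373, 1.5261]
phi = -(1.3712 + 1.7011 + 2.0757 + 0.0488 + 2.0373 + 1.5261) = -8.7601
Step 2: Compute augmented objective.
t*f(x) = 1.7*18.08 = 30.736
Total = 30.736 - 8.7601 = 21.9759


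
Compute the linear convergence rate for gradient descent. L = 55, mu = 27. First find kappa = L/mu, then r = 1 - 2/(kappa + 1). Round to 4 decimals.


Step 1: Compute the condition number.
kappa = L/mu = 55/27 = 2.037
Step 2: Compute the convergence rate.
r = 1 - 2/(kappa + 1) = 1 - 2*mu/(L + mu) = (L - mu)/(L + mu) = 28/82 = 0.3415


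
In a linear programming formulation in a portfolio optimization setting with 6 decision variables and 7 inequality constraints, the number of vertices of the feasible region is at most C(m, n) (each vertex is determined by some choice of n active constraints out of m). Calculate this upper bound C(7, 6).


Each vertex corresponds to some choice of n active constraints out of m, so the number of vertices is at most C(m, n) = m! / (n!(m-n)!).
m = 7, n = 6
Numerator: 7 * 6 * 5 * 4 * 3 * 2
Denominator: 6! = 720
C(7, 6) = 7


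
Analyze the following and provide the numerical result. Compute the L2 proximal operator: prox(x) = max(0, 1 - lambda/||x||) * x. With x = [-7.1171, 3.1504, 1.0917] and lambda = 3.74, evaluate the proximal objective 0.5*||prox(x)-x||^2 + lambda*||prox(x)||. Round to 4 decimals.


Step 1: Compute ||x||.
||x|| = 7.8594
Step 2: Compute scaling factor.
scale = max(0, 1 - 3.74/7.8594) = 0.5241
Step 3: prox(x) = [-3.7303, 1.6512, 0.5722]
||prox(x)|| = 4.1194
Step 4: Proximal objective.
0.5*||prox-x||^2 = 6.9938
lambda*||prox|| = 15.4066
Total = 22.4003


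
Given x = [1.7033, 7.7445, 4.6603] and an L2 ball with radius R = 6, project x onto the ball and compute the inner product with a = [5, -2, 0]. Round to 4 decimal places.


Step 1: Compute ||x|| (intermediates to 6 decimals).
||x|| = sqrt(1.7033^2 + 7.7445^2 + 4.6603^2) = 9.197658
Step 2: Project.
Since ||x|| > R, scale = R/||x|| = 6/9.197658 = 0.65234, proj(x) = scale * x
proj(x) = [1.111131, 5.052047, 3.0401]
Step 3: Dot product.
a^T * proj(x) = 5*1.111131 - 2*5.052047 + 0*3.0401 = -4.5484


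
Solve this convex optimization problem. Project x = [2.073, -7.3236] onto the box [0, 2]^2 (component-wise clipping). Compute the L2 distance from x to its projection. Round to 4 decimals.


Project each component onto [0, 2].
clip(2.073) = 2.0, clip(-7.3236) = 0.0
Projection = [2.0, 0.0]
Squared diffs: [0.0053, 53.6351]
Distance = sqrt(53.6404) = 7.324


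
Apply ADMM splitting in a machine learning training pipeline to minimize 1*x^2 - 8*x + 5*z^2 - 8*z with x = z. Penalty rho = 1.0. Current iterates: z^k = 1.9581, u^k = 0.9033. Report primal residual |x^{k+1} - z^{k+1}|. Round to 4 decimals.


ADMM iteration with rho = 1.0, z^k = 1.9581, u^k = 0.9033
Step 1: x-update.
Minimize 1*x^2 - 8*x + (1.0/2)*(x - 1.9581 + 0.9033)^2
FOC: (2*1 + 1.0)*x = 8 + 1.0*(1.9581 - 0.9033)
x^{k+1} = 3.0183
Step 2: z-update.
Minimize 5*z^2 - 8*z + (1.0/2)*(3.0183 - z + 0.9033)^2
FOC: (2*5 + 1.0)*z = 8 + 1.0*(3.0183 + 0.9033)
z^{k+1} = 1.0838
Step 3: u-update.
u^{k+1} = 0.9033 + 3.0183 - 1.0838 = 2.8378
Step 4: Primal residual = |3.0183 - 1.0838| = 1.9345


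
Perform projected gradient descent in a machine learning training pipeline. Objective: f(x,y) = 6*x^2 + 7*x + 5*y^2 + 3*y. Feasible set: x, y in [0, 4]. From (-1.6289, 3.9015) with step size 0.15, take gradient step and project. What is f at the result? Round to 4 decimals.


Step 1: Compute gradient at (-1.6289, 3.9015).
grad_x = 2*6*-1.6289 + 7 = -12.5468
grad_y = 2*5*3.9015 + 3 = 42.015
Step 2: Gradient step.
x_raw = -1.6289 - 0.15*-12.5468 = 0.2531
y_raw = 3.9015 - 0.15*42.015 = -2.4008
Step 3: Project onto [0, 4].
x_proj = clip(0.2531) = 0.2531
y_proj = clip(-2.4008) = 0.0
Step 4: Evaluate f.
f(0.2531, 0.0) = 2.1563


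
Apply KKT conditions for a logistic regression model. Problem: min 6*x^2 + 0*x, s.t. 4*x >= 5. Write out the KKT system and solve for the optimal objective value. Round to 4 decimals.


Step 1: Try lambda = 0 (constraint inactive).
x_unc = 0/(2*6) = 0.0
Check: 4*0.0 = 0.0 < 5 -- violated!
Step 2: Constraint must be active: 4*x = 5
x* = 5/4 = 1.25
lambda = (2*6*1.25 + 0)/4 = 3.75
Step 3: Compute optimal value.
f(x*) = 6*1.25^2 + 0*1.25 = 9.375


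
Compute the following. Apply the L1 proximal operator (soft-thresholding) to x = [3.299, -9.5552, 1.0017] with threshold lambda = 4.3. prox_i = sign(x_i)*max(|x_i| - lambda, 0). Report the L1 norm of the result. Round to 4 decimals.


Soft-thresholding with lambda = 4.3:
prox(3.299) = sign(3.299)*max(|3.299| - 4.3, 0) = 0.0
prox(-9.5552) = sign(-9.5552)*max(|-9.5552| - 4.3, 0) = -5.2552
prox(1.0017) = sign(1.0017)*max(|1.0017| - 4.3, 0) = 0.0
prox(x) = [0.0, -5.2552, 0.0]
||prox(x)||_1 = 0.0 + 5.2552 + 0.0 = 5.2552


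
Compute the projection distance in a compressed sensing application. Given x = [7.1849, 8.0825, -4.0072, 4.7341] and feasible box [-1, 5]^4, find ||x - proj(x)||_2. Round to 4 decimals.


Project each component onto [-1, 5].
clip(7.1849) = 5.0, clip(8.0825) = 5.0, clip(-4.0072) = -1.0, clip(4.7341) = 4.7341
Projection = [5.0, 5.0, -1.0, 4.7341]
Squared diffs: [4.7738, 9.5018, 9.0433, 0.0]
Distance = sqrt(23.3189) = 4.829


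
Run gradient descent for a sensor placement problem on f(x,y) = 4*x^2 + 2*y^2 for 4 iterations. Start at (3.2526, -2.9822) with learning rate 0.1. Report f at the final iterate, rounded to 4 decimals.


Gradient descent on f(x,y) = 4*x^2 + 2*y^2.
Starting point: (3.2526, -2.9822), alpha = 0.1
Step 1: grad_x = 2*4*3.2526 = 26.0208, grad_y = 2*2*-2.9822 = -11.9288
  x_1 = 3.2526 - 0.1*26.0208 = 0.6505
  y_1 = -2.9822 - 0.1*-11.9288 = -1.7893
Step 2: grad_x = 2*4*0.6505 = 5.2042, grad_y = 2*2*-1.7893 = -7.1573
  x_2 = 0.6505 - 0.1*5.2042 = 0.1301
  y_2 = -1.7893 - 0.1*-7.1573 = -1.0736
Step 3: grad_x = 2*4*0.1301 = 1.0408, grad_y = 2*2*-1.0736 = -4.2944
  x_3 = 0.1301 - 0.1*1.0408 = 0.026
  y_3 = -1.0736 - 0.1*-4.2944 = -0.6442
Step 4: grad_x = 2*4*0.026 = 0.2082, grad_y = 2*2*-0.6442 = -2.5766
  x_4 = 0.026 - 0.1*0.2082 = 0.0052
  y_4 = -0.6442 - 0.1*-2.5766 = -0.3865
f(0.0052, -0.3865) = 4*0.0052^2 + 2*(-0.3865)^2 = 0.2989


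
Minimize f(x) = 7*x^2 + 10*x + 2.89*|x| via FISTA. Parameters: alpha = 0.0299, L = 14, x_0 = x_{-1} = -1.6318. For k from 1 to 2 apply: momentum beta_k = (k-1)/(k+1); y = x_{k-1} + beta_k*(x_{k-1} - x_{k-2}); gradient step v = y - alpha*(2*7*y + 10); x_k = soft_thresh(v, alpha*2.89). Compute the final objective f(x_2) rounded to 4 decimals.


FISTA on f(x) = 7*x^2 + 10*x + 2.89*|x|
L = 14, alpha = 0.0299
Iteration 1: beta = 0.0, y = -1.6318 + 0.0*(-1.6318 + 1.6318) = -1.6318
  grad(y) = -12.8452, v = y - alpha*grad = -1.2477
  prox(v) = soft_thresh(-1.2477, 0.0864) = -1.1613
Iteration 2: beta = 0.3333, y = -1.1613 + 0.3333*(-1.1613 + 1.6318) = -1.0045
  grad(y) = -4.0629, v = y - alpha*grad = -0.883
  prox(v) = soft_thresh(-0.883, 0.0864) = -0.7966
f(x_2) = 7*(-0.7966)^2 + 10*(-0.7966) + 2.89*|-0.7966| = -1.2218


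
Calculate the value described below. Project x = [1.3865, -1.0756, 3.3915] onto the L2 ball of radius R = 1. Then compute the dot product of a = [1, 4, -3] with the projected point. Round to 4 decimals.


Step 1: Compute ||x|| (intermediates to 6 decimals).
||x|| = sqrt(1.3865^2 + (-1.0756)^2 + 3.3915^2) = 3.818582
Step 2: Project.
Since ||x|| > R, scale = R/||x|| = 1/3.818582 = 0.261877, proj(x) = scale * x
proj(x) = [0.363092, -0.281675, 0.888156]
Step 3: Dot product.
a^T * proj(x) = 1*0.363092 + 4*(-0.281675) - 3*0.888156 = -3.4281


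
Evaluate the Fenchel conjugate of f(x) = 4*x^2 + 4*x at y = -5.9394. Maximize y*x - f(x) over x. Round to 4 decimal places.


f*(y) = sup_x {y*x - a*x^2 - b*x} = sup_x {(y-b)*x - a*x^2}
FOC: (y - b) - 2a*x = 0 => x* = (y - b)/(2a)
x* = (-5.9394 - 4)/(2*4) = -1.2424
f*(-5.9394) = (y-b)^2/(4a) = (-5.9394 - 4)^2/(4*4)
= 98.7917/16 = 6.1745


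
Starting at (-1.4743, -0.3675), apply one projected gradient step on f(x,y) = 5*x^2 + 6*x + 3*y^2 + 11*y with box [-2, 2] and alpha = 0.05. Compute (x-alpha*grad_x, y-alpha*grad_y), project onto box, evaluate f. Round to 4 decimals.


Step 1: Compute gradient at (-1.4743, -0.3675).
grad_x = 2*5*-1.4743 + 6 = -8.743
grad_y = 2*3*-0.3675 + 11 = 8.795
Step 2: Gradient step.
x_raw = -1.4743 - 0.05*-8.743 = -1.0372
y_raw = -0.3675 - 0.05*8.795 = -0.8073
Step 3: Project onto [-2, 2].
x_proj = clip(-1.0372) = -1.0372
y_proj = clip(-0.8073) = -0.8073
Step 4: Evaluate f.
f(-1.0372, -0.8073) = -7.7693


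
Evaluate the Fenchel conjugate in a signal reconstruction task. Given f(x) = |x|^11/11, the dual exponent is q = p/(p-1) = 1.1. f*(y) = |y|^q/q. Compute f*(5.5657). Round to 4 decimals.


The conjugate exponent q satisfies 1/p + 1/q = 1.
p = 11, so q = 11/(11 - 1) = 1.1
|y|^q = 5.5657^1.1 = 6.608
f*(5.5657) = 6.608 / 1.1 = 6.0073


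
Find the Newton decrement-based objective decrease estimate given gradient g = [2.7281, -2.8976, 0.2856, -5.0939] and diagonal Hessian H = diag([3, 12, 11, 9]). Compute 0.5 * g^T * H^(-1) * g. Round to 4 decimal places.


Step 1: H is diagonal, so H^(-1) * g = [0.9094, -0.2415, 0.026, -0.566].
Step 2: g^T H^(-1) g = sum_i g_i^2 / H_ii
  = (2.7281)^2/3 + (-2.8976)^2/12 + (0.2856)^2/11 + (-5.0939)^2/9
  = 2.4808 + 0.6997 + 0.0074 + 2.8831 = 6.071
Step 3: Objective decrease = 0.5 * g^T H^(-1) g = 3.0355


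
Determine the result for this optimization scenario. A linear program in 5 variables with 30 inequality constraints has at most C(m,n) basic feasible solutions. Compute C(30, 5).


Each vertex corresponds to some choice of n active constraints out of m, so the number of vertices is at most C(m, n) = m! / (n!(m-n)!).
m = 30, n = 5
Numerator: 30 * 29 * 28 * 27 * 26
Denominator: 5! = 120
C(30, 5) = 142506


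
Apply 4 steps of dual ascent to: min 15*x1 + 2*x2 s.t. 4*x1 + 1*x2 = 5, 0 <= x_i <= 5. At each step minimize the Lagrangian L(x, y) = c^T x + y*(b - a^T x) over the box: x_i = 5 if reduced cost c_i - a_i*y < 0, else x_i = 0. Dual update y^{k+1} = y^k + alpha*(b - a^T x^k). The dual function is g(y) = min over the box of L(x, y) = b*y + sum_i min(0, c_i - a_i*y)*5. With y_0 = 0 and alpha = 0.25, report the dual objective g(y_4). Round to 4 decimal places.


Dual ascent for LP: min 15*x1 + 2*x2, 4*x1 + 1*x2 = 5, 0 <= x_i <= 5
Step 1: y^k = 0.0, reduced costs: (15.0, 2.0)
  x^k = (0.0, 0.0), subgradient = b - a^T x = 5.0
  y^{k+1} = 0.0 + 0.25*5.0 = 1.25
Step 2: y^k = 1.25, reduced costs: (10.0, 0.75)
  x^k = (0.0, 0.0), subgradient = b - a^T x = 5.0
  y^{k+1} = 1.25 + 0.25*5.0 = 2.5
Step 3: y^k = 2.5, reduced costs: (5.0, -0.5)
  x^k = (0.0, 5.0), subgradient = b - a^T x = 0.0
  y^{k+1} = 2.5 + 0.25*0.0 = 2.5
Step 4: y^k = 2.5, reduced costs: (5.0, -0.5)
  x^k = (0.0, 5.0), subgradient = b - a^T x = 0.0
  y^{k+1} = 2.5 + 0.25*0.0 = 2.5
Dual objective at y_4 = 2.5: reduced costs (5.0, -0.5), box minimizer x = (0.0, 5.0)
g(y_4) = b*y + (c1 - a1*y)*x1 + (c2 - a2*y)*x2 = 5*2.5 + 5.0*0.0 + (-0.5)*5.0 = 12.5 + 0.0 - 2.5 = 10.0


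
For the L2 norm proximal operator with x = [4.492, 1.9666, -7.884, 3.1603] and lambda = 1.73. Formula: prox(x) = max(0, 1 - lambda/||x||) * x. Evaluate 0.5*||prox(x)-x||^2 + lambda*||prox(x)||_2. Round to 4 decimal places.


Step 1: Compute ||x||.
||x|| = 9.8077
Step 2: Compute scaling factor.
scale = max(0, 1 - 1.73/9.8077) = 0.8236
Step 3: prox(x) = [3.6996, 1.6197, -6.4933, 2.6028]
||prox(x)|| = 8.0777
Step 4: Proximal objective.
0.5*||prox-x||^2 = 1.4965
lambda*||prox|| = 13.9744
Total = 15.4708


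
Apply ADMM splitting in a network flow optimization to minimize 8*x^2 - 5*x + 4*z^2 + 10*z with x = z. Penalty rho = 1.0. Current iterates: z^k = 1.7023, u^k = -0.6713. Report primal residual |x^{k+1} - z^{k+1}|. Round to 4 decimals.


ADMM iteration with rho = 1.0, z^k = 1.7023, u^k = -0.6713
Step 1: x-update.
Minimize 8*x^2 - 5*x + (1.0/2)*(x - 1.7023 - 0.6713)^2
FOC: (2*8 + 1.0)*x = 5 + 1.0*(1.7023 + 0.6713)
x^{k+1} = 0.4337
Step 2: z-update.
Minimize 4*z^2 + 10*z + (1.0/2)*(0.4337 - z - 0.6713)^2
FOC: (2*4 + 1.0)*z = -10 + 1.0*(0.4337 - 0.6713)
z^{k+1} = -1.1375
Step 3: u-update.
u^{k+1} = -0.6713 + 0.4337 + 1.1375 = 0.8999
Step 4: Primal residual = |0.4337 + 1.1375| = 1.5712


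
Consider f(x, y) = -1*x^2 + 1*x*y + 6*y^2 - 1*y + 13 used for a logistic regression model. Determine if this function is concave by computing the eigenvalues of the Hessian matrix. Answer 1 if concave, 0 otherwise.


The Hessian of f(x,y) = -1*x^2 + 1*x*y + 6*y^2 - 1*y + 13 is:
H = [[-2, 1], [1, 12]]
Trace = -2 + 12 = 10
Determinant = -2*12 - (1)^2 = -25
Discriminant = (10)^2 - 4*-25 = 200.0
Eigenvalues: lambda_1 = -2.0711, lambda_2 = 12.0711
The function is not concave.

0


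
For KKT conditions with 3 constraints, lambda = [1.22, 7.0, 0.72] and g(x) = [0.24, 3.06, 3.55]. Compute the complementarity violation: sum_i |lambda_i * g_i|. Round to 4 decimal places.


KKT complementary slackness check:
lambda_1 * g_1 = 1.22 * 0.24 = 0.2928
lambda_2 * g_2 = 7.0 * 3.06 = 21.42
lambda_3 * g_3 = 0.72 * 3.55 = 2.556
Total violation = 0.2928 + 21.42 + 2.556 = 24.2688


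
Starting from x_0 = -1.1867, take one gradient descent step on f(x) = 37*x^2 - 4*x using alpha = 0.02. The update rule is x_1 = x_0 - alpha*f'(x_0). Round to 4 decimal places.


We compute the gradient at x_0 and apply the update.
f'(x) = 74*x - 4
f'(-1.1867) = 74*-1.1867 - 4 = -91.8158
x_1 = -1.1867 - 0.02*-91.8158 = 0.6496


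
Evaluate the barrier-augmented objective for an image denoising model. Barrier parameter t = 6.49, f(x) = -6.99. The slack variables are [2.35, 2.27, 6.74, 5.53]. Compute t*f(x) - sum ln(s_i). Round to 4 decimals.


Step 1: Compute log-barrier.
ln values: [0.8544, 0.8198, 1.9081, 1.7102]
phi = -(0.8544 + 0.8198 + 1.9081 + 1.7102) = -5.2924
Step 2: Compute augmented objective.
t*f(x) = 6.49*-6.99 = -45.3651
Total = -45.3651 - 5.2924 = -50.6575


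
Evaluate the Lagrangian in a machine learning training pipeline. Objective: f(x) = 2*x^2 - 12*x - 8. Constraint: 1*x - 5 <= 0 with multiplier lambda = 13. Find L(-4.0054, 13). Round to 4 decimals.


Step 1: Evaluate f(x).
f(-4.0054) = 2*(-4.0054)^2 - 12*(-4.0054) - 8 = 72.1513
Step 2: Evaluate g(x).
g(-4.0054) = 1*-4.0054 - 5 = -9.0054
Step 3: Compute Lagrangian.
L = 72.1513 + 13*-9.0054 = -44.9189


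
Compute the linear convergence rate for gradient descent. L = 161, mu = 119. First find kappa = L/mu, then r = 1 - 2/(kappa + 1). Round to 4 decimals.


Step 1: Compute the condition number.
kappa = L/mu = 161/119 = 1.3529
Step 2: Compute the convergence rate.
r = 1 - 2/(kappa + 1) = 1 - 2*mu/(L + mu) = (L - mu)/(L + mu) = 42/280 = 0.15


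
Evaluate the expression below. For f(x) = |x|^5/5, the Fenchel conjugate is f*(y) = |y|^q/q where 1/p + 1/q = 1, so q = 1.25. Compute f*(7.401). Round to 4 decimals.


The conjugate exponent q satisfies 1/p + 1/q = 1.
p = 5, so q = 5/(5 - 1) = 1.25
|y|^q = 7.401^1.25 = 12.2071
f*(7.401) = 12.2071 / 1.25 = 9.7657


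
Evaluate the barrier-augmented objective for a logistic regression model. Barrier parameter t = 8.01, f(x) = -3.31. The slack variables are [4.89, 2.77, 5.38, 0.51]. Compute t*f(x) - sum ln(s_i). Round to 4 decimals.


Step 1: Compute log-barrier.
ln values: [1.5872, 1.0188, 1.6827, -0.6733]
phi = -(1.5872 + 1.0188 + 1.6827 - 0.6733) = -3.6154
Step 2: Compute augmented objective.
t*f(x) = 8.01*-3.31 = -26.5131
Total = -26.5131 - 3.6154 = -30.1285


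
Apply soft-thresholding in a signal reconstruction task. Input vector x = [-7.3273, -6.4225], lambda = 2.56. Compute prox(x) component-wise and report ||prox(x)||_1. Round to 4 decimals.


Soft-thresholding with lambda = 2.56:
prox(-7.3273) = sign(-7.3273)*max(|-7.3273| - 2.56, 0) = -4.7673
prox(-6.4225) = sign(-6.4225)*max(|-6.4225| - 2.56, 0) = -3.8625
prox(x) = [-4.7673, -3.8625]
||prox(x)||_1 = 4.7673 + 3.8625 = 8.6298


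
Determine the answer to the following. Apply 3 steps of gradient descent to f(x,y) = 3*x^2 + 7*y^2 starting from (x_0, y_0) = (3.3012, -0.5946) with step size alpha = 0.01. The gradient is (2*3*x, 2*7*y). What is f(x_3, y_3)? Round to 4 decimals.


Gradient descent on f(x,y) = 3*x^2 + 7*y^2.
Starting point: (3.3012, -0.5946), alpha = 0.01
Step 1: grad_x = 2*3*3.3012 = 19.8072, grad_y = 2*7*-0.5946 = -8.3244
  x_1 = 3.3012 - 0.01*19.8072 = 3.1031
  y_1 = -0.5946 - 0.01*-8.3244 = -0.5114
Step 2: grad_x = 2*3*3.1031 = 18.6188, grad_y = 2*7*-0.5114 = -7.159
  x_2 = 3.1031 - 0.01*18.6188 = 2.9169
  y_2 = -0.5114 - 0.01*-7.159 = -0.4398
Step 3: grad_x = 2*3*2.9169 = 17.5016, grad_y = 2*7*-0.4398 = -6.1567
  x_3 = 2.9169 - 0.01*17.5016 = 2.7419
  y_3 = -0.4398 - 0.01*-6.1567 = -0.3782
f(2.7419, -0.3782) = 3*2.7419^2 + 7*(-0.3782)^2 = 23.5557


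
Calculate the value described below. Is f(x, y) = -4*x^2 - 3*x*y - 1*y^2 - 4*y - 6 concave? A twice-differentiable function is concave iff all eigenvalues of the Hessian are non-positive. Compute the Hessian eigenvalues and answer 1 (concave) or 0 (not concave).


The Hessian of f(x,y) = -4*x^2 - 3*x*y - 1*y^2 - 4*y - 6 is:
H = [[-8, -3], [-3, -2]]
Trace = -8 - 2 = -10
Determinant = -8*-2 - (-3)^2 = 7
Discriminant = (-10)^2 - 4*7 = 72.0
Eigenvalues: lambda_1 = -9.2426, lambda_2 = -0.7574
The function is concave.

1


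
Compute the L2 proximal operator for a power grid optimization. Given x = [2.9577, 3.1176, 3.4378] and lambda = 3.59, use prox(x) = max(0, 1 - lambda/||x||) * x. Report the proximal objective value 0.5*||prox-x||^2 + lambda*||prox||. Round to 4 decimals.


Step 1: Compute ||x||.
||x|| = 5.5033
Step 2: Compute scaling factor.
scale = max(0, 1 - 3.59/5.5033) = 0.3477
Step 3: prox(x) = [1.0283, 1.0839, 1.1952]
||prox(x)|| = 1.9133
Step 4: Proximal objective.
0.5*||prox-x||^2 = 6.4441
lambda*||prox|| = 6.8687
Total = 13.3127


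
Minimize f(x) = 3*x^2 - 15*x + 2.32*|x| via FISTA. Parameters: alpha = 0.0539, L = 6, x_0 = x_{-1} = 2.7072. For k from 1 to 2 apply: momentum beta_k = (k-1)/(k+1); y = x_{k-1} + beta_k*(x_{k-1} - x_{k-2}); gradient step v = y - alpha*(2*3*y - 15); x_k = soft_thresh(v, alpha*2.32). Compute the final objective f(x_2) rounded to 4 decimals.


FISTA on f(x) = 3*x^2 - 15*x + 2.32*|x|
L = 6, alpha = 0.0539
Iteration 1: beta = 0.0, y = 2.7072 + 0.0*(2.7072 - 2.7072) = 2.7072
  grad(y) = 1.2432, v = y - alpha*grad = 2.6402
  prox(v) = soft_thresh(2.6402, 0.125) = 2.5151
Iteration 2: beta = 0.3333, y = 2.5151 + 0.3333*(2.5151 - 2.7072) = 2.4511
  grad(y) = -0.2933, v = y - alpha*grad = 2.4669
  prox(v) = soft_thresh(2.4669, 0.125) = 2.3419
f(x_2) = 3*2.3419^2 - 15*2.3419 + 2.32*|2.3419| = -13.2418


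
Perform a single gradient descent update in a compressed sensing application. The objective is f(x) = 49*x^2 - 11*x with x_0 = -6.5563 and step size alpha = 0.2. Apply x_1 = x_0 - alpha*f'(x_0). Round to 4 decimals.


We compute the gradient at x_0 and apply the update.
f'(x) = 98*x - 11
f'(-6.5563) = 98*-6.5563 - 11 = -653.5174
x_1 = -6.5563 - 0.2*-653.5174 = 124.1472


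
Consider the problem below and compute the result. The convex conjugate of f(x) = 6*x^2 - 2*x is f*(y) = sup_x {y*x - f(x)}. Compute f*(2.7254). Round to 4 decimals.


f*(y) = sup_x {y*x - a*x^2 - b*x} = sup_x {(y-b)*x - a*x^2}
FOC: (y - b) - 2a*x = 0 => x* = (y - b)/(2a)
x* = (2.7254 + 2)/(2*6) = 0.3938
f*(2.7254) = (y-b)^2/(4a) = (2.7254 + 2)^2/(4*6)
= 22.3294/24 = 0.9304


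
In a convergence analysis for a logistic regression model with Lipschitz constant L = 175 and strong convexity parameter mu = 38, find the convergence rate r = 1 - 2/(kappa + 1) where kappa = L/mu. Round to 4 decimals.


Step 1: Compute the condition number.
kappa = L/mu = 175/38 = 4.6053
Step 2: Compute the convergence rate.
r = 1 - 2/(kappa + 1) = 1 - 2*mu/(L + mu) = (L - mu)/(L + mu) = 137/213 = 0.6432


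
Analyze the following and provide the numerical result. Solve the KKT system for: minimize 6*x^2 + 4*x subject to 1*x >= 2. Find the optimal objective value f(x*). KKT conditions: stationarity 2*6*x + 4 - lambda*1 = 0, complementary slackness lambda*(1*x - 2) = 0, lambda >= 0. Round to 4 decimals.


Step 1: Try lambda = 0 (constraint inactive).
x_unc = -4/(2*6) = -0.3333
Check: 1*-0.3333 = -0.3333 < 2 -- violated!
Step 2: Constraint must be active: 1*x = 2
x* = 2/1 = 2.0
lambda = (2*6*2.0 + 4)/1 = 28.0
Step 3: Compute optimal value.
f(x*) = 6*2.0^2 + 4*2.0 = 32.0
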